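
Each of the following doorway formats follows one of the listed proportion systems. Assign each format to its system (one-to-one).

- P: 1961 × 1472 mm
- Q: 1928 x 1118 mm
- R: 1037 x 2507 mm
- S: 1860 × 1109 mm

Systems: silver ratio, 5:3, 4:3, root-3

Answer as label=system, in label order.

P=4:3, Q=root-3, R=silver ratio, S=5:3

P = 1961/1472 ≈ 1.332 → 4:3 (1.333)
Q = 1928/1118 ≈ 1.725 → root-3 (1.732)
R = 2507/1037 ≈ 2.418 → silver ratio (2.414)
S = 1860/1109 ≈ 1.677 → 5:3 (1.667)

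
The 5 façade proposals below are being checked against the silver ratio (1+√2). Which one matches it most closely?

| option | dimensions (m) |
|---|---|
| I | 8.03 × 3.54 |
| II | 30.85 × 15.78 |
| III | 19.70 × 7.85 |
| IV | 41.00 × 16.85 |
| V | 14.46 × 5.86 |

Target silver ratio ≈ 2.414.
I: 2.268 (Δ0.146)  II: 1.955 (Δ0.459)  III: 2.510 (Δ0.096)  IV: 2.433 (Δ0.019)  V: 2.468 (Δ0.054)

IV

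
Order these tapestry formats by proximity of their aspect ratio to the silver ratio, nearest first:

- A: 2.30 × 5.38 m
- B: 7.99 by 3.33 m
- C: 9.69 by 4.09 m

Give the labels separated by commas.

Ratios: A = 5.38 / 2.30 ≈ 2.339; B = 7.99 / 3.33 ≈ 2.399; C = 9.69 / 4.09 ≈ 2.369.
|Δ from 2.414|: A 0.075; B 0.015; C 0.045.

B, C, A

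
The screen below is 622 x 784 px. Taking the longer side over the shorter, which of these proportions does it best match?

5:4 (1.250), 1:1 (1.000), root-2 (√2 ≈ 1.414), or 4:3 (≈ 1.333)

Ratio = 784 / 622 ≈ 1.260.
Distances: 5:4 1.250 (Δ 0.010); 1:1 1.000 (Δ 0.260); root-2 1.414 (Δ 0.154); 4:3 1.333 (Δ 0.073).

5:4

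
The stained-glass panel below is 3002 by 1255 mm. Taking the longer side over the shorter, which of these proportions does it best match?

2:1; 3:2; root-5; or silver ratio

silver ratio

3002/1255 ≈ 2.392. Nearest candidates are silver ratio (2.414, off by 0.022) and root-5 (2.236, off by 0.156).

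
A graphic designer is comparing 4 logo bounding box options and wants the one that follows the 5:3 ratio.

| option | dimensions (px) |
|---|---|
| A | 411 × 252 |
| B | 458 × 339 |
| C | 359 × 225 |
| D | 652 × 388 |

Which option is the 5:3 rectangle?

D

Target 5:3 ≈ 1.667.
A: 1.631 (Δ0.036)  B: 1.351 (Δ0.316)  C: 1.596 (Δ0.071)  D: 1.680 (Δ0.013)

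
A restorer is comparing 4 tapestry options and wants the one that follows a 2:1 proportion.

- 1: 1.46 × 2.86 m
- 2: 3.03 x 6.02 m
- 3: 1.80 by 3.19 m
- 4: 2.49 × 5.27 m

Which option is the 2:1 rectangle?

Ratios (long/short): 1 ≈ 1.959; 2 ≈ 1.987; 3 ≈ 1.772; 4 ≈ 2.116.
2:1 ≈ 2.000; option 2 is nearest (Δ 0.013).

2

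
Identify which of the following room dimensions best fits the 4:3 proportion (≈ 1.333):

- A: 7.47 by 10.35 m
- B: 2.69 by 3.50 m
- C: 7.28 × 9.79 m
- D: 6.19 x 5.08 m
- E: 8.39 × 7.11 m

C

Target 4:3 ≈ 1.333.
A: 1.386 (Δ0.053)  B: 1.301 (Δ0.032)  C: 1.345 (Δ0.012)  D: 1.219 (Δ0.114)  E: 1.180 (Δ0.153)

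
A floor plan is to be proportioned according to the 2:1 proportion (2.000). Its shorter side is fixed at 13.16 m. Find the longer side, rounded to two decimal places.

2:1 = 2.00000.
Longer side = 13.16 × 2.00000 ≈ 26.3200 → 26.32 m.

26.32 m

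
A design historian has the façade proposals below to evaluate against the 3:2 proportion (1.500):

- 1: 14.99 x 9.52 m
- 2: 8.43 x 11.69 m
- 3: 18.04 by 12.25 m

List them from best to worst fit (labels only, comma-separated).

1: 14.99/9.52 ≈ 1.575 → |1.575 − 1.500| = 0.075
2: 11.69/8.43 ≈ 1.387 → |1.387 − 1.500| = 0.113
3: 18.04/12.25 ≈ 1.473 → |1.473 − 1.500| = 0.027

3, 1, 2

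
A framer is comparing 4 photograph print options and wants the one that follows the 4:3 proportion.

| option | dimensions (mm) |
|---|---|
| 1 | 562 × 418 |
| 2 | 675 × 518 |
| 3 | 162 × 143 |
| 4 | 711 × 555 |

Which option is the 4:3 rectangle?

Ratios (long/short): 1 ≈ 1.344; 2 ≈ 1.303; 3 ≈ 1.133; 4 ≈ 1.281.
4:3 ≈ 1.333; option 1 is nearest (Δ 0.011).

1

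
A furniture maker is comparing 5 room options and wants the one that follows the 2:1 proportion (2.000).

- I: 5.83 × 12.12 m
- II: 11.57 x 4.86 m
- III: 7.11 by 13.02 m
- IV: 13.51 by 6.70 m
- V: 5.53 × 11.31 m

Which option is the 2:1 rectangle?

IV

Ratios (long/short): I ≈ 2.079; II ≈ 2.381; III ≈ 1.831; IV ≈ 2.016; V ≈ 2.045.
2:1 ≈ 2.000; option IV is nearest (Δ 0.016).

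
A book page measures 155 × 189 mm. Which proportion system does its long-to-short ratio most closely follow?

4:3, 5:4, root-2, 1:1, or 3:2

5:4

Ratio = 189 / 155 ≈ 1.219.
Distances: 4:3 1.333 (Δ 0.114); 5:4 1.250 (Δ 0.031); root-2 1.414 (Δ 0.195); 1:1 1.000 (Δ 0.219); 3:2 1.500 (Δ 0.281).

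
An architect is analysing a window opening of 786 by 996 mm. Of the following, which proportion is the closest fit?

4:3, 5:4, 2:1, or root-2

5:4

996/786 ≈ 1.267. Nearest candidates are 5:4 (1.250, off by 0.017) and 4:3 (1.333, off by 0.066).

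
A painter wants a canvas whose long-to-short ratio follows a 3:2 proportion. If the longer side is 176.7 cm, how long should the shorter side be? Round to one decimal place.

3:2 = 1.50000.
Shorter side = 176.7 ÷ 1.50000 ≈ 117.800 → 117.8 cm.

117.8 cm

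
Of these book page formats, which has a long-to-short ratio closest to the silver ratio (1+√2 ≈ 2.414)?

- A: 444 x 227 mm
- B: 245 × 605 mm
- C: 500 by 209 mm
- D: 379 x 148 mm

Ratios (long/short): A ≈ 1.956; B ≈ 2.469; C ≈ 2.392; D ≈ 2.561.
silver ratio ≈ 2.414; option C is nearest (Δ 0.022).

C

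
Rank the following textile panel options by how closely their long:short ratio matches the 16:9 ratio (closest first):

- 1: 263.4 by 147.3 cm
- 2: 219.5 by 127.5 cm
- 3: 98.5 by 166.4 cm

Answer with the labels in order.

1, 2, 3

Ratios: 1 = 263.4 / 147.3 ≈ 1.788; 2 = 219.5 / 127.5 ≈ 1.722; 3 = 166.4 / 98.5 ≈ 1.689.
|Δ from 1.778|: 1 0.010; 2 0.056; 3 0.089.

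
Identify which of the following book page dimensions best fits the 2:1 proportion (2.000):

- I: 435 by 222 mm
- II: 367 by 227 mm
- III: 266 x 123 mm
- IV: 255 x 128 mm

IV

Ratios (long/short): I ≈ 1.959; II ≈ 1.617; III ≈ 2.163; IV ≈ 1.992.
2:1 ≈ 2.000; option IV is nearest (Δ 0.008).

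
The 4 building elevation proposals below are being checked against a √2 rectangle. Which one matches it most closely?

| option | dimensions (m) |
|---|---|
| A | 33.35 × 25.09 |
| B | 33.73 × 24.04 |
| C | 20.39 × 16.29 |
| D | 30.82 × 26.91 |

Ratios (long/short): A ≈ 1.329; B ≈ 1.403; C ≈ 1.252; D ≈ 1.145.
root-2 ≈ 1.414; option B is nearest (Δ 0.011).

B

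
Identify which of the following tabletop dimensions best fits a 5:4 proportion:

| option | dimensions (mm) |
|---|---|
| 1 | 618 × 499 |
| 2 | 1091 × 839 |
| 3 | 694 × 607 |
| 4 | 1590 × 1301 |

1

Target 5:4 ≈ 1.250.
1: 1.238 (Δ0.012)  2: 1.300 (Δ0.050)  3: 1.143 (Δ0.107)  4: 1.222 (Δ0.028)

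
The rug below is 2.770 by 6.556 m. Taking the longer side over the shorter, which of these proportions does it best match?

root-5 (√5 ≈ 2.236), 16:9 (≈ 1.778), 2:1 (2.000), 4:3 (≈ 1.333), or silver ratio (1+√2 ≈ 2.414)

6.556/2.770 ≈ 2.367. Nearest candidates are silver ratio (2.414, off by 0.047) and root-5 (2.236, off by 0.131).

silver ratio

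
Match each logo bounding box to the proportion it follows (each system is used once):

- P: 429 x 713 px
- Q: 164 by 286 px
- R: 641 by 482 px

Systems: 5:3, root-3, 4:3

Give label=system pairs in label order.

P=5:3, Q=root-3, R=4:3

P = 713/429 ≈ 1.662 → 5:3 (1.667)
Q = 286/164 ≈ 1.744 → root-3 (1.732)
R = 641/482 ≈ 1.330 → 4:3 (1.333)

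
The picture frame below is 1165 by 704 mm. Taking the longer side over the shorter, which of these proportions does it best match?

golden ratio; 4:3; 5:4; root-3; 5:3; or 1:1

Ratio = 1165 / 704 ≈ 1.655.
Distances: golden ratio 1.618 (Δ 0.037); 4:3 1.333 (Δ 0.322); 5:4 1.250 (Δ 0.405); root-3 1.732 (Δ 0.077); 5:3 1.667 (Δ 0.012); 1:1 1.000 (Δ 0.655).

5:3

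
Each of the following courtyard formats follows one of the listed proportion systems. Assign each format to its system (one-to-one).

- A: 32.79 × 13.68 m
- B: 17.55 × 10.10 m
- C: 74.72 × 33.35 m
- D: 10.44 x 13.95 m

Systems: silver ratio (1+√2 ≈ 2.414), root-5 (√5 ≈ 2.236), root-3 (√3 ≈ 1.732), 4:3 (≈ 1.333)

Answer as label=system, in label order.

A=silver ratio, B=root-3, C=root-5, D=4:3

A = 32.79/13.68 ≈ 2.397 → silver ratio (2.414)
B = 17.55/10.10 ≈ 1.738 → root-3 (1.732)
C = 74.72/33.35 ≈ 2.240 → root-5 (2.236)
D = 13.95/10.44 ≈ 1.336 → 4:3 (1.333)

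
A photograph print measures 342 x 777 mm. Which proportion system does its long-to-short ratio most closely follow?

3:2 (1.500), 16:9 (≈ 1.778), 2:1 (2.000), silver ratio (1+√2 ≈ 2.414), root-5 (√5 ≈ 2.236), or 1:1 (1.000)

root-5

777/342 ≈ 2.272. Nearest candidates are root-5 (2.236, off by 0.036) and silver ratio (2.414, off by 0.142).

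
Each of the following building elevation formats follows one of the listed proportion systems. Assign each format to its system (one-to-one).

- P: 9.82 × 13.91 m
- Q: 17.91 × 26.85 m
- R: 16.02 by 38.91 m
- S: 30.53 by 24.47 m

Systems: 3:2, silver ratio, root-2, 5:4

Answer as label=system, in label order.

Ratios: P ≈ 1.416; Q ≈ 1.499; R ≈ 2.429; S ≈ 1.248.
Targets: 3:2 ≈ 1.500; silver ratio ≈ 2.414; root-2 ≈ 1.414; 5:4 ≈ 1.250.

P=root-2, Q=3:2, R=silver ratio, S=5:4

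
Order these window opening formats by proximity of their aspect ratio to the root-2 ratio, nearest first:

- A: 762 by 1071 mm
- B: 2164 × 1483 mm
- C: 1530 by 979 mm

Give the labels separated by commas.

A, B, C

A: 1071/762 ≈ 1.406 → |1.406 − 1.414| = 0.008
B: 2164/1483 ≈ 1.459 → |1.459 − 1.414| = 0.045
C: 1530/979 ≈ 1.563 → |1.563 − 1.414| = 0.149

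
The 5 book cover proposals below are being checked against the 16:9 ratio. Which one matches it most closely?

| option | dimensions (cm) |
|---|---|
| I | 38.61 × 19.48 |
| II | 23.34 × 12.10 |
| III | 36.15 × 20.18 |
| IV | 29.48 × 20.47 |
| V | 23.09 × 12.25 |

III

Target 16:9 ≈ 1.778.
I: 1.982 (Δ0.204)  II: 1.929 (Δ0.151)  III: 1.791 (Δ0.013)  IV: 1.440 (Δ0.338)  V: 1.885 (Δ0.107)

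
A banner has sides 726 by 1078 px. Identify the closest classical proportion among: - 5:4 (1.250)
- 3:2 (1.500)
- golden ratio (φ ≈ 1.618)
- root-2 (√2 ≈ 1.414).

Ratio = 1078 / 726 ≈ 1.485.
Distances: 5:4 1.250 (Δ 0.235); 3:2 1.500 (Δ 0.015); golden ratio 1.618 (Δ 0.133); root-2 1.414 (Δ 0.071).

3:2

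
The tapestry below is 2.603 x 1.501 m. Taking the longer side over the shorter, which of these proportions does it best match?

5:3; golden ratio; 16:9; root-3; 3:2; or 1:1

2.603/1.501 ≈ 1.734. Nearest candidates are root-3 (1.732, off by 0.002) and 16:9 (1.778, off by 0.044).

root-3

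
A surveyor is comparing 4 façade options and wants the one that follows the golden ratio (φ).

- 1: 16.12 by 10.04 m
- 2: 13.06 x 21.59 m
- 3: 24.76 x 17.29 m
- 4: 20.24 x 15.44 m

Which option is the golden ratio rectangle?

Target golden ratio ≈ 1.618.
1: 1.606 (Δ0.012)  2: 1.653 (Δ0.035)  3: 1.432 (Δ0.186)  4: 1.311 (Δ0.307)

1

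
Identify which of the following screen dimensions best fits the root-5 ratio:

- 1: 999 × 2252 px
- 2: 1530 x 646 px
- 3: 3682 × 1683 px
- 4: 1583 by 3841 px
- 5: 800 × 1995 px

1

Target root-5 ≈ 2.236.
1: 2.254 (Δ0.018)  2: 2.368 (Δ0.132)  3: 2.188 (Δ0.048)  4: 2.426 (Δ0.190)  5: 2.494 (Δ0.258)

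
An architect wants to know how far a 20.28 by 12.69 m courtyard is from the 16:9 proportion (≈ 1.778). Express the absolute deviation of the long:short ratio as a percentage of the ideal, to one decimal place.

10.1%

Ratio = 20.28 / 12.69 ≈ 1.5981.
Ideal 16:9 ≈ 1.7778. |1.5981 − 1.7778| / 1.7778 ≈ 10.11% → 10.1%.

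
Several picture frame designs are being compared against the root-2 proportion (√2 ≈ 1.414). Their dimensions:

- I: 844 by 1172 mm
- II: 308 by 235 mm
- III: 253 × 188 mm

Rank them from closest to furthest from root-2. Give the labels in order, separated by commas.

I: 1172/844 ≈ 1.389 → |1.389 − 1.414| = 0.025
II: 308/235 ≈ 1.311 → |1.311 − 1.414| = 0.103
III: 253/188 ≈ 1.346 → |1.346 − 1.414| = 0.068

I, III, II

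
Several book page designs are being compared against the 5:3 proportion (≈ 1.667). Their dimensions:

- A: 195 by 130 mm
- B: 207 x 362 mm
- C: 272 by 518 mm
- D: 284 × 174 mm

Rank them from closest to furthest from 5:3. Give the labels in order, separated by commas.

D, B, A, C

A: 195/130 ≈ 1.500 → |1.500 − 1.667| = 0.167
B: 362/207 ≈ 1.749 → |1.749 − 1.667| = 0.082
C: 518/272 ≈ 1.904 → |1.904 − 1.667| = 0.237
D: 284/174 ≈ 1.632 → |1.632 − 1.667| = 0.035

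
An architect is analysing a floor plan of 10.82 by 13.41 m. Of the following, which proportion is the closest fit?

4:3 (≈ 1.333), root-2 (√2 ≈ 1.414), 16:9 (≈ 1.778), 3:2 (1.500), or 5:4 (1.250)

Ratio = 13.41 / 10.82 ≈ 1.239.
Distances: 4:3 1.333 (Δ 0.094); root-2 1.414 (Δ 0.175); 16:9 1.778 (Δ 0.539); 3:2 1.500 (Δ 0.261); 5:4 1.250 (Δ 0.011).

5:4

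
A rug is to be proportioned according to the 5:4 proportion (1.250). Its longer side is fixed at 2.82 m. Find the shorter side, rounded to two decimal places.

5:4 = 1.25000.
Shorter side = 2.82 ÷ 1.25000 ≈ 2.2560 → 2.26 m.

2.26 m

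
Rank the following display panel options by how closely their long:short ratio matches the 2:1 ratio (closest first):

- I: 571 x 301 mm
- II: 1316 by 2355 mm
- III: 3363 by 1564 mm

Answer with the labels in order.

Ratios: I = 571 / 301 ≈ 1.897; II = 2355 / 1316 ≈ 1.790; III = 3363 / 1564 ≈ 2.150.
|Δ from 2.000|: I 0.103; II 0.210; III 0.150.

I, III, II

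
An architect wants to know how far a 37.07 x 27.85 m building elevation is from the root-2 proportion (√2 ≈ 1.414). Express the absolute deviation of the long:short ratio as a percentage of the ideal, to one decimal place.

Ratio = 37.07 / 27.85 ≈ 1.3311.
Ideal root-2 ≈ 1.4142. |1.3311 − 1.4142| / 1.4142 ≈ 5.88% → 5.9%.

5.9%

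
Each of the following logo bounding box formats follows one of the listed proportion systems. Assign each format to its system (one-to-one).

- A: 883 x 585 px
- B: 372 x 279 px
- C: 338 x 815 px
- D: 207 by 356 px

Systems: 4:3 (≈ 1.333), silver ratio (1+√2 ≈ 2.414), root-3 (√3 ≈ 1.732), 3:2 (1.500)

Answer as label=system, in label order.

A = 883/585 ≈ 1.509 → 3:2 (1.500)
B = 372/279 ≈ 1.333 → 4:3 (1.333)
C = 815/338 ≈ 2.411 → silver ratio (2.414)
D = 356/207 ≈ 1.720 → root-3 (1.732)

A=3:2, B=4:3, C=silver ratio, D=root-3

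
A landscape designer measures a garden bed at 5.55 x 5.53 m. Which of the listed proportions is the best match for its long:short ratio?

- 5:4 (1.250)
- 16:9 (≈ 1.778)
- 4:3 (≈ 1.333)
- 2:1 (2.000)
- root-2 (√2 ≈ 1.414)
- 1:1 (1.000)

1:1

Ratio = 5.55 / 5.53 ≈ 1.004.
Distances: 5:4 1.250 (Δ 0.246); 16:9 1.778 (Δ 0.774); 4:3 1.333 (Δ 0.329); 2:1 2.000 (Δ 0.996); root-2 1.414 (Δ 0.410); 1:1 1.000 (Δ 0.004).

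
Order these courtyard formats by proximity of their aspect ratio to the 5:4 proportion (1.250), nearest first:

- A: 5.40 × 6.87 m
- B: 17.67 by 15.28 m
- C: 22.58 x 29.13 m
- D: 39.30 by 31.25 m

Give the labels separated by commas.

A: 6.87/5.40 ≈ 1.272 → |1.272 − 1.250| = 0.022
B: 17.67/15.28 ≈ 1.156 → |1.156 − 1.250| = 0.094
C: 29.13/22.58 ≈ 1.290 → |1.290 − 1.250| = 0.040
D: 39.30/31.25 ≈ 1.258 → |1.258 − 1.250| = 0.008

D, A, C, B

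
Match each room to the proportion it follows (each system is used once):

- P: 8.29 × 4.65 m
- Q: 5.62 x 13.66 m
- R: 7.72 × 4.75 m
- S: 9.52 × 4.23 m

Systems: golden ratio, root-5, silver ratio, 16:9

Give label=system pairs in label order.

P=16:9, Q=silver ratio, R=golden ratio, S=root-5

Ratios: P ≈ 1.783; Q ≈ 2.431; R ≈ 1.625; S ≈ 2.251.
Targets: golden ratio ≈ 1.618; root-5 ≈ 2.236; silver ratio ≈ 2.414; 16:9 ≈ 1.778.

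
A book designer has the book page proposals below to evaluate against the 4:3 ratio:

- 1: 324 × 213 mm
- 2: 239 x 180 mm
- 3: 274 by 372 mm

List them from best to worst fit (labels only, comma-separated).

2, 3, 1

1: 324/213 ≈ 1.521 → |1.521 − 1.333| = 0.188
2: 239/180 ≈ 1.328 → |1.328 − 1.333| = 0.005
3: 372/274 ≈ 1.358 → |1.358 − 1.333| = 0.025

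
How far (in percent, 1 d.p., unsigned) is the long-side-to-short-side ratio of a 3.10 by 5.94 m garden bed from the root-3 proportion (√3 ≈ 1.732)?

Ratio = 5.94 / 3.10 ≈ 1.9161.
Ideal root-3 ≈ 1.7321. |1.9161 − 1.7321| / 1.7321 ≈ 10.62% → 10.6%.

10.6%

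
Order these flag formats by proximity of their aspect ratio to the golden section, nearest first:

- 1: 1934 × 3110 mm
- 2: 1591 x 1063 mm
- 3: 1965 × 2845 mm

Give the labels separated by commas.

1, 2, 3

1: 3110/1934 ≈ 1.608 → |1.608 − 1.618| = 0.010
2: 1591/1063 ≈ 1.497 → |1.497 − 1.618| = 0.121
3: 2845/1965 ≈ 1.448 → |1.448 − 1.618| = 0.170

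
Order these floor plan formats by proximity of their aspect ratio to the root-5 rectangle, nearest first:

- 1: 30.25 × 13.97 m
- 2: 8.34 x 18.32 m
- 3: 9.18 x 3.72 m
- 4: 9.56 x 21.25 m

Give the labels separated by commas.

4, 2, 1, 3

1: 30.25/13.97 ≈ 2.165 → |2.165 − 2.236| = 0.071
2: 18.32/8.34 ≈ 2.197 → |2.197 − 2.236| = 0.039
3: 9.18/3.72 ≈ 2.468 → |2.468 − 2.236| = 0.232
4: 21.25/9.56 ≈ 2.223 → |2.223 − 2.236| = 0.013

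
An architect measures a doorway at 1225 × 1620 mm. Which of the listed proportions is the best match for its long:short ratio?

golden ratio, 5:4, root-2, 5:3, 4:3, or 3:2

4:3

1620/1225 ≈ 1.322. Nearest candidates are 4:3 (1.333, off by 0.011) and 5:4 (1.250, off by 0.072).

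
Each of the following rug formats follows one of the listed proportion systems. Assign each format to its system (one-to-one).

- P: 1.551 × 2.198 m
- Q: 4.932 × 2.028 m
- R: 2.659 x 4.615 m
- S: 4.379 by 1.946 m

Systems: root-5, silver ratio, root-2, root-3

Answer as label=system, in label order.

P = 2.198/1.551 ≈ 1.417 → root-2 (1.414)
Q = 4.932/2.028 ≈ 2.432 → silver ratio (2.414)
R = 4.615/2.659 ≈ 1.736 → root-3 (1.732)
S = 4.379/1.946 ≈ 2.250 → root-5 (2.236)

P=root-2, Q=silver ratio, R=root-3, S=root-5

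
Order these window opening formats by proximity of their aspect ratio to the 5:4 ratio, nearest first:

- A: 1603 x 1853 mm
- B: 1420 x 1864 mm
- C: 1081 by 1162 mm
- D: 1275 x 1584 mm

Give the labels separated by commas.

D, B, A, C

Ratios: A = 1853 / 1603 ≈ 1.156; B = 1864 / 1420 ≈ 1.313; C = 1162 / 1081 ≈ 1.075; D = 1584 / 1275 ≈ 1.242.
|Δ from 1.250|: A 0.094; B 0.063; C 0.175; D 0.008.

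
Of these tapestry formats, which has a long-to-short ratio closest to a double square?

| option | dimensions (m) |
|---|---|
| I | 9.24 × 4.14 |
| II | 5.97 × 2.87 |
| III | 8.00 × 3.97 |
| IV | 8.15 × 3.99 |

Ratios (long/short): I ≈ 2.232; II ≈ 2.080; III ≈ 2.015; IV ≈ 2.043.
2:1 ≈ 2.000; option III is nearest (Δ 0.015).

III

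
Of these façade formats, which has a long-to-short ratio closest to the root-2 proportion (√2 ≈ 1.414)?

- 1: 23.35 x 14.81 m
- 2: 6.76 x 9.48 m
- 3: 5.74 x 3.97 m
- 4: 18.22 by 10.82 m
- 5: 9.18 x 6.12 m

2

Target root-2 ≈ 1.414.
1: 1.577 (Δ0.163)  2: 1.402 (Δ0.012)  3: 1.446 (Δ0.032)  4: 1.684 (Δ0.270)  5: 1.500 (Δ0.086)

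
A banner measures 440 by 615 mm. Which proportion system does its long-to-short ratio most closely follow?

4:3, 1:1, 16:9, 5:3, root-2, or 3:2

Ratio = 615 / 440 ≈ 1.398.
Distances: 4:3 1.333 (Δ 0.065); 1:1 1.000 (Δ 0.398); 16:9 1.778 (Δ 0.380); 5:3 1.667 (Δ 0.269); root-2 1.414 (Δ 0.016); 3:2 1.500 (Δ 0.102).

root-2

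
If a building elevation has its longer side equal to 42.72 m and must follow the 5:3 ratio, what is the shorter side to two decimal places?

5:3 ≈ 1.66667.
Shorter side = 42.72 ÷ 1.66667 ≈ 25.6319 → 25.63 m.

25.63 m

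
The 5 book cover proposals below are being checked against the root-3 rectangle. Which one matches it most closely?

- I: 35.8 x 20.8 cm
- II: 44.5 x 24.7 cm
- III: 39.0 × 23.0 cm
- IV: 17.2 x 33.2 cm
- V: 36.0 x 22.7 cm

I

Ratios (long/short): I ≈ 1.721; II ≈ 1.802; III ≈ 1.696; IV ≈ 1.930; V ≈ 1.586.
root-3 ≈ 1.732; option I is nearest (Δ 0.011).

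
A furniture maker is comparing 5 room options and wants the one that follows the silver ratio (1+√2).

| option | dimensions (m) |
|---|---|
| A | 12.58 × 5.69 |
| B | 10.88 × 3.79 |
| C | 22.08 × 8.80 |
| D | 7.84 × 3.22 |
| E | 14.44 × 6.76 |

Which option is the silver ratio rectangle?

Target silver ratio ≈ 2.414.
A: 2.211 (Δ0.203)  B: 2.871 (Δ0.457)  C: 2.509 (Δ0.095)  D: 2.435 (Δ0.021)  E: 2.136 (Δ0.278)

D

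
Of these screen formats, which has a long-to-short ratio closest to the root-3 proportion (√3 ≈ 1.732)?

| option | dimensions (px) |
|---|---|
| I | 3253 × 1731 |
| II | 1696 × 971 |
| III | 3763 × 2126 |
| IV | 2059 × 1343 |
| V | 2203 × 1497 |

Ratios (long/short): I ≈ 1.879; II ≈ 1.747; III ≈ 1.770; IV ≈ 1.533; V ≈ 1.472.
root-3 ≈ 1.732; option II is nearest (Δ 0.015).

II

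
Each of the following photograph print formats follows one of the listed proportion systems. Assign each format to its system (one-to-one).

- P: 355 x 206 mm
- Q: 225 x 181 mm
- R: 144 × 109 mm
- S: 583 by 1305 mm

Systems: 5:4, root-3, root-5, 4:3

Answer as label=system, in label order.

P=root-3, Q=5:4, R=4:3, S=root-5

P = 355/206 ≈ 1.723 → root-3 (1.732)
Q = 225/181 ≈ 1.243 → 5:4 (1.250)
R = 144/109 ≈ 1.321 → 4:3 (1.333)
S = 1305/583 ≈ 2.238 → root-5 (2.236)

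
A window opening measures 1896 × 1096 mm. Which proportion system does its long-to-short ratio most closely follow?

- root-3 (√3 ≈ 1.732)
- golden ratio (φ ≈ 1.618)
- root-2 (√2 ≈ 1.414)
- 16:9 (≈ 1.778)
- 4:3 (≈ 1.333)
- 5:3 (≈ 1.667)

1896/1096 ≈ 1.730. Nearest candidates are root-3 (1.732, off by 0.002) and 16:9 (1.778, off by 0.048).

root-3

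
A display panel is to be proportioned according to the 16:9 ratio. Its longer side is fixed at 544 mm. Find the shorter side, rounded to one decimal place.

16:9 ≈ 1.77778.
Shorter side = 544 ÷ 1.77778 ≈ 306.000 → 306.0 mm.

306.0 mm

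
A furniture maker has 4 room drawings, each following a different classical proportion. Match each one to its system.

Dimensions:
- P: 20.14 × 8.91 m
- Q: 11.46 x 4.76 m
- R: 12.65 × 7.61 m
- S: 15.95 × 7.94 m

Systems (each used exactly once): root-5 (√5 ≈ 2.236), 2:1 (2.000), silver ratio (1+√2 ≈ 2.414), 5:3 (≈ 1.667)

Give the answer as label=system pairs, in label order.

P=root-5, Q=silver ratio, R=5:3, S=2:1

P = 20.14/8.91 ≈ 2.260 → root-5 (2.236)
Q = 11.46/4.76 ≈ 2.408 → silver ratio (2.414)
R = 12.65/7.61 ≈ 1.662 → 5:3 (1.667)
S = 15.95/7.94 ≈ 2.009 → 2:1 (2.000)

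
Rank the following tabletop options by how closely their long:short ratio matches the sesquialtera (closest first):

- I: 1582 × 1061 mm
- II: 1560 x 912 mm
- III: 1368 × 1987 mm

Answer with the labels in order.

Ratios: I = 1582 / 1061 ≈ 1.491; II = 1560 / 912 ≈ 1.711; III = 1987 / 1368 ≈ 1.452.
|Δ from 1.500|: I 0.009; II 0.211; III 0.048.

I, III, II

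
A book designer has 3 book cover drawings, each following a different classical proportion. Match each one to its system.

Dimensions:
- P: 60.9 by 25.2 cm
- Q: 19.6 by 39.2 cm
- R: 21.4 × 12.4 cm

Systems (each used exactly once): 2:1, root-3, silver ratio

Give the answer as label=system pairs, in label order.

P=silver ratio, Q=2:1, R=root-3

Ratios: P ≈ 2.417; Q ≈ 2.000; R ≈ 1.726.
Targets: 2:1 ≈ 2.000; root-3 ≈ 1.732; silver ratio ≈ 2.414.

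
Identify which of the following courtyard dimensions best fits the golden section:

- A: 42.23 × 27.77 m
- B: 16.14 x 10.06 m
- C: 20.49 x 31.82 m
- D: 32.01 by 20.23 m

Ratios (long/short): A ≈ 1.521; B ≈ 1.604; C ≈ 1.553; D ≈ 1.582.
golden ratio ≈ 1.618; option B is nearest (Δ 0.014).

B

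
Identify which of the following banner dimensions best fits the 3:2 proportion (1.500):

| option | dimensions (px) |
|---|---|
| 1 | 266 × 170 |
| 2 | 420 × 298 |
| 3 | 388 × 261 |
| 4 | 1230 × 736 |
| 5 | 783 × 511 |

Ratios (long/short): 1 ≈ 1.565; 2 ≈ 1.409; 3 ≈ 1.487; 4 ≈ 1.671; 5 ≈ 1.532.
3:2 ≈ 1.500; option 3 is nearest (Δ 0.013).

3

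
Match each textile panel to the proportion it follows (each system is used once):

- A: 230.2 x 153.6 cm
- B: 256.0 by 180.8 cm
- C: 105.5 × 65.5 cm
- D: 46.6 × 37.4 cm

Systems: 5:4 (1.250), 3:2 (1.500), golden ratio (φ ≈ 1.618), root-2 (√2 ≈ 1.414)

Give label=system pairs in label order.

A=3:2, B=root-2, C=golden ratio, D=5:4

A = 230.2/153.6 ≈ 1.499 → 3:2 (1.500)
B = 256.0/180.8 ≈ 1.416 → root-2 (1.414)
C = 105.5/65.5 ≈ 1.611 → golden ratio (1.618)
D = 46.6/37.4 ≈ 1.246 → 5:4 (1.250)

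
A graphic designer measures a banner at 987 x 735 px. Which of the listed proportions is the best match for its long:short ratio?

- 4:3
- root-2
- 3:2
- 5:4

4:3

987/735 ≈ 1.343. Nearest candidates are 4:3 (1.333, off by 0.010) and root-2 (1.414, off by 0.071).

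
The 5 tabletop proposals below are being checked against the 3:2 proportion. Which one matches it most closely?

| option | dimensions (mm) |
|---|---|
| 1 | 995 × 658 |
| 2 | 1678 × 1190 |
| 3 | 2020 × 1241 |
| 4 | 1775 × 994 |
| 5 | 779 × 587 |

Ratios (long/short): 1 ≈ 1.512; 2 ≈ 1.410; 3 ≈ 1.628; 4 ≈ 1.786; 5 ≈ 1.327.
3:2 ≈ 1.500; option 1 is nearest (Δ 0.012).

1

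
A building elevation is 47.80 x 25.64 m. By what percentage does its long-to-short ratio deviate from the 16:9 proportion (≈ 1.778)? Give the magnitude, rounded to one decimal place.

4.9%

Ratio = 47.80 / 25.64 ≈ 1.8643.
Ideal 16:9 ≈ 1.7778. |1.8643 − 1.7778| / 1.7778 ≈ 4.87% → 4.9%.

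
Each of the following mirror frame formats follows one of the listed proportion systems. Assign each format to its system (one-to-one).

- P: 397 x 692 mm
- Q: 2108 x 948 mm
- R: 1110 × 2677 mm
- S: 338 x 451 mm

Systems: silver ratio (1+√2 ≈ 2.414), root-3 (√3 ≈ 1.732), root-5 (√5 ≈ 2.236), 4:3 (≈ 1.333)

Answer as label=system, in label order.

P = 692/397 ≈ 1.743 → root-3 (1.732)
Q = 2108/948 ≈ 2.224 → root-5 (2.236)
R = 2677/1110 ≈ 2.412 → silver ratio (2.414)
S = 451/338 ≈ 1.334 → 4:3 (1.333)

P=root-3, Q=root-5, R=silver ratio, S=4:3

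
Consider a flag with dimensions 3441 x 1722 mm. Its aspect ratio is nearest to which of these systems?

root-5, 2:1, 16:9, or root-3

Ratio = 3441 / 1722 ≈ 1.998.
Distances: root-5 2.236 (Δ 0.238); 2:1 2.000 (Δ 0.002); 16:9 1.778 (Δ 0.220); root-3 1.732 (Δ 0.266).

2:1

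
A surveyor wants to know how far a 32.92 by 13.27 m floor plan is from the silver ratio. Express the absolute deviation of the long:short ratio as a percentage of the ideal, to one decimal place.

Ratio = 32.92 / 13.27 ≈ 2.4808.
Ideal silver ratio ≈ 2.4142. |2.4808 − 2.4142| / 2.4142 ≈ 2.76% → 2.8%.

2.8%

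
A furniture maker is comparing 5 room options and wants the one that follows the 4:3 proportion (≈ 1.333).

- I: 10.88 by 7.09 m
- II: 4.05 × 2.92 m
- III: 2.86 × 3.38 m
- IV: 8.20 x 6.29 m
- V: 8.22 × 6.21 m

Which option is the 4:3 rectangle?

Target 4:3 ≈ 1.333.
I: 1.535 (Δ0.202)  II: 1.387 (Δ0.054)  III: 1.182 (Δ0.151)  IV: 1.304 (Δ0.029)  V: 1.324 (Δ0.009)

V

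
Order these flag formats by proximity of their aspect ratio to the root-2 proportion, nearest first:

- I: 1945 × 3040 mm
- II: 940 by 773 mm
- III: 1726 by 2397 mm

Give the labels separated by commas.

III, I, II

I: 3040/1945 ≈ 1.563 → |1.563 − 1.414| = 0.149
II: 940/773 ≈ 1.216 → |1.216 − 1.414| = 0.198
III: 2397/1726 ≈ 1.389 → |1.389 − 1.414| = 0.025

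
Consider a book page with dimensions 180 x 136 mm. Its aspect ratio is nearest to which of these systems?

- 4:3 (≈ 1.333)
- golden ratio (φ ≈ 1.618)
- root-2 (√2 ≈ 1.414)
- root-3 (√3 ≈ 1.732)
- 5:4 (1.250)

4:3

180/136 ≈ 1.324. Nearest candidates are 4:3 (1.333, off by 0.009) and 5:4 (1.250, off by 0.074).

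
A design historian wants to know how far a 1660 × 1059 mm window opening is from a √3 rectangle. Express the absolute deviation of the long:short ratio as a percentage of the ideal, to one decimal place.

9.5%

Ratio = 1660 / 1059 ≈ 1.5675.
Ideal root-3 ≈ 1.7321. |1.5675 − 1.7321| / 1.7321 ≈ 9.50% → 9.5%.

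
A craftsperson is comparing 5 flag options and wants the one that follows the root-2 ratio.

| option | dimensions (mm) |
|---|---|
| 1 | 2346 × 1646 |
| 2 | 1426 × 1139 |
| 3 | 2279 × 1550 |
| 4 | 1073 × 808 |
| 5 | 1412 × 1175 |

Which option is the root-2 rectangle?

1

Ratios (long/short): 1 ≈ 1.425; 2 ≈ 1.252; 3 ≈ 1.470; 4 ≈ 1.328; 5 ≈ 1.202.
root-2 ≈ 1.414; option 1 is nearest (Δ 0.011).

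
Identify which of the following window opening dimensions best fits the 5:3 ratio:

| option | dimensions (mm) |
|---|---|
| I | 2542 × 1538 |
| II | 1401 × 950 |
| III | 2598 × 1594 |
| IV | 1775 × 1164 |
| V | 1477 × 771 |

Target 5:3 ≈ 1.667.
I: 1.653 (Δ0.014)  II: 1.475 (Δ0.192)  III: 1.630 (Δ0.037)  IV: 1.525 (Δ0.142)  V: 1.916 (Δ0.249)

I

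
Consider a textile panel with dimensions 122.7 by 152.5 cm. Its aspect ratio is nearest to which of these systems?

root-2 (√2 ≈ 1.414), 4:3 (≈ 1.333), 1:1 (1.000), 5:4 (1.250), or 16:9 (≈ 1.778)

152.5/122.7 ≈ 1.243. Nearest candidates are 5:4 (1.250, off by 0.007) and 4:3 (1.333, off by 0.090).

5:4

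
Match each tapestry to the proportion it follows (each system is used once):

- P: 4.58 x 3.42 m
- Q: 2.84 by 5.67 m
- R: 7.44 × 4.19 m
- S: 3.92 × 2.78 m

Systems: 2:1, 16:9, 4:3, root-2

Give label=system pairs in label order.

P=4:3, Q=2:1, R=16:9, S=root-2

P = 4.58/3.42 ≈ 1.339 → 4:3 (1.333)
Q = 5.67/2.84 ≈ 1.996 → 2:1 (2.000)
R = 7.44/4.19 ≈ 1.776 → 16:9 (1.778)
S = 3.92/2.78 ≈ 1.410 → root-2 (1.414)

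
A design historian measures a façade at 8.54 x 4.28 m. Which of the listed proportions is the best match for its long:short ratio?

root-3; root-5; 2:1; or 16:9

8.54/4.28 ≈ 1.995. Nearest candidates are 2:1 (2.000, off by 0.005) and 16:9 (1.778, off by 0.217).

2:1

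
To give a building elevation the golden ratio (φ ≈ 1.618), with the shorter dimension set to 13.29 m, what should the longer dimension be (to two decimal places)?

21.50 m

golden ratio ≈ 1.61803.
Longer side = 13.29 × 1.61803 ≈ 21.5036 → 21.50 m.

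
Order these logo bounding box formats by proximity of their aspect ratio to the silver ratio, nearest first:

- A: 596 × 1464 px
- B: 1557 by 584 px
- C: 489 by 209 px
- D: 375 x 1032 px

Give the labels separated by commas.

Ratios: A = 1464 / 596 ≈ 2.456; B = 1557 / 584 ≈ 2.666; C = 489 / 209 ≈ 2.340; D = 1032 / 375 ≈ 2.752.
|Δ from 2.414|: A 0.042; B 0.252; C 0.074; D 0.338.

A, C, B, D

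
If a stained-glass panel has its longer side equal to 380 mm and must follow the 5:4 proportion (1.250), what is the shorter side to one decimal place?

304.0 mm

5:4 = 1.25000.
Shorter side = 380 ÷ 1.25000 ≈ 304.000 → 304.0 mm.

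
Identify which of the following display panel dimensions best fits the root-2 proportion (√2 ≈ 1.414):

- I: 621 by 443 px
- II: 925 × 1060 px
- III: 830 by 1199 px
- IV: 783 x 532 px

Ratios (long/short): I ≈ 1.402; II ≈ 1.146; III ≈ 1.445; IV ≈ 1.472.
root-2 ≈ 1.414; option I is nearest (Δ 0.012).

I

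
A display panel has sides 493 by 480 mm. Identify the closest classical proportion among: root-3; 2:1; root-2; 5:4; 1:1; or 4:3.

493/480 ≈ 1.027. Nearest candidates are 1:1 (1.000, off by 0.027) and 5:4 (1.250, off by 0.223).

1:1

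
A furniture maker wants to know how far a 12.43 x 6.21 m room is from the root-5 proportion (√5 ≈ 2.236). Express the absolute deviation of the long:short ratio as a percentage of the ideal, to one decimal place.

10.5%

Ratio = 12.43 / 6.21 ≈ 2.0016.
Ideal root-5 ≈ 2.2361. |2.0016 − 2.2361| / 2.2361 ≈ 10.49% → 10.5%.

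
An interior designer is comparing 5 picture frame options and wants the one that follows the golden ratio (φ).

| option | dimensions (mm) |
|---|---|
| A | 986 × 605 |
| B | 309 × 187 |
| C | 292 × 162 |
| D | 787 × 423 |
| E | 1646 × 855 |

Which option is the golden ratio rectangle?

A

Target golden ratio ≈ 1.618.
A: 1.630 (Δ0.012)  B: 1.652 (Δ0.034)  C: 1.802 (Δ0.184)  D: 1.861 (Δ0.243)  E: 1.925 (Δ0.307)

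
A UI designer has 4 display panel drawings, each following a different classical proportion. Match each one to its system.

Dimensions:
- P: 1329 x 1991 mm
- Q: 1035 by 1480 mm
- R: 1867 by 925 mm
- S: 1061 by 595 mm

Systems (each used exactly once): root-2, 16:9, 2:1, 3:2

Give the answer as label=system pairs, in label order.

Ratios: P ≈ 1.498; Q ≈ 1.430; R ≈ 2.018; S ≈ 1.783.
Targets: root-2 ≈ 1.414; 16:9 ≈ 1.778; 2:1 ≈ 2.000; 3:2 ≈ 1.500.

P=3:2, Q=root-2, R=2:1, S=16:9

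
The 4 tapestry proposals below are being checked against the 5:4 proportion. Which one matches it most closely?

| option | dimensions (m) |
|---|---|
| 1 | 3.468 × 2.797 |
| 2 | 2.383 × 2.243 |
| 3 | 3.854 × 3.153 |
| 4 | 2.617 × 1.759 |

Target 5:4 ≈ 1.250.
1: 1.240 (Δ0.010)  2: 1.062 (Δ0.188)  3: 1.222 (Δ0.028)  4: 1.488 (Δ0.238)

1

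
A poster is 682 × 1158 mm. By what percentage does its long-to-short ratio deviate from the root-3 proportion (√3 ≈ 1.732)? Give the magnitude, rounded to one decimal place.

2.0%

Ratio = 1158 / 682 ≈ 1.6979.
Ideal root-3 ≈ 1.7321. |1.6979 − 1.7321| / 1.7321 ≈ 1.97% → 2.0%.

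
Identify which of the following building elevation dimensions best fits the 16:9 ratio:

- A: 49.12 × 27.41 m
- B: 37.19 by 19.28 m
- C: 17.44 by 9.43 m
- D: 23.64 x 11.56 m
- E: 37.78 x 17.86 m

A

Ratios (long/short): A ≈ 1.792; B ≈ 1.929; C ≈ 1.849; D ≈ 2.045; E ≈ 2.115.
16:9 ≈ 1.778; option A is nearest (Δ 0.014).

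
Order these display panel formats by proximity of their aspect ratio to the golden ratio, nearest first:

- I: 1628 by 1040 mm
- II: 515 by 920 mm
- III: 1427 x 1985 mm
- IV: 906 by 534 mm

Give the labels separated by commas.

Ratios: I = 1628 / 1040 ≈ 1.565; II = 920 / 515 ≈ 1.786; III = 1985 / 1427 ≈ 1.391; IV = 906 / 534 ≈ 1.697.
|Δ from 1.618|: I 0.053; II 0.168; III 0.227; IV 0.079.

I, IV, II, III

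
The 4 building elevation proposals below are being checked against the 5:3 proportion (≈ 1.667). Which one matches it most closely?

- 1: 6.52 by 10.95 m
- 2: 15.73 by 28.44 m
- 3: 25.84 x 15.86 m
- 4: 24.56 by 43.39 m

1

Target 5:3 ≈ 1.667.
1: 1.679 (Δ0.012)  2: 1.808 (Δ0.141)  3: 1.629 (Δ0.038)  4: 1.767 (Δ0.100)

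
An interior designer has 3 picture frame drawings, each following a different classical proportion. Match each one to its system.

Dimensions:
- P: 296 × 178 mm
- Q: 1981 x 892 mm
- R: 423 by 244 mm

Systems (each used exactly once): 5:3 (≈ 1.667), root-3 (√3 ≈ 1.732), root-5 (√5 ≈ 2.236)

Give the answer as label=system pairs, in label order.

P = 296/178 ≈ 1.663 → 5:3 (1.667)
Q = 1981/892 ≈ 2.221 → root-5 (2.236)
R = 423/244 ≈ 1.734 → root-3 (1.732)

P=5:3, Q=root-5, R=root-3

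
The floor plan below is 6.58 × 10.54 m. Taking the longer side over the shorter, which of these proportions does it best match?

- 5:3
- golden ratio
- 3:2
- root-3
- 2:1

golden ratio

Ratio = 10.54 / 6.58 ≈ 1.602.
Distances: 5:3 1.667 (Δ 0.065); golden ratio 1.618 (Δ 0.016); 3:2 1.500 (Δ 0.102); root-3 1.732 (Δ 0.130); 2:1 2.000 (Δ 0.398).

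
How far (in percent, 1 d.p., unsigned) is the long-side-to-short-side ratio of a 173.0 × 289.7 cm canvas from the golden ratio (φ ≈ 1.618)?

3.5%

Ratio = 289.7 / 173.0 ≈ 1.6746.
Ideal golden ratio ≈ 1.6180. |1.6746 − 1.6180| / 1.6180 ≈ 3.50% → 3.5%.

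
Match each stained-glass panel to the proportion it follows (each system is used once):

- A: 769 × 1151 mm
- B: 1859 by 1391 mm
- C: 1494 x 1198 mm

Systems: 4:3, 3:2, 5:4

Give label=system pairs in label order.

A=3:2, B=4:3, C=5:4

A = 1151/769 ≈ 1.497 → 3:2 (1.500)
B = 1859/1391 ≈ 1.336 → 4:3 (1.333)
C = 1494/1198 ≈ 1.247 → 5:4 (1.250)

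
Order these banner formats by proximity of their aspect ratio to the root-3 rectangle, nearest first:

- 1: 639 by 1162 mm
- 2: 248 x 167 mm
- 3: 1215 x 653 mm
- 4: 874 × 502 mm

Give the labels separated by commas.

4, 1, 3, 2

Ratios: 1 = 1162 / 639 ≈ 1.818; 2 = 248 / 167 ≈ 1.485; 3 = 1215 / 653 ≈ 1.861; 4 = 874 / 502 ≈ 1.741.
|Δ from 1.732|: 1 0.086; 2 0.247; 3 0.129; 4 0.009.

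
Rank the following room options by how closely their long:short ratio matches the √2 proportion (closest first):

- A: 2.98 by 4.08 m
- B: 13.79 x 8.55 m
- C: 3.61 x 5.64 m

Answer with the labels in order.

A, C, B

Ratios: A = 4.08 / 2.98 ≈ 1.369; B = 13.79 / 8.55 ≈ 1.613; C = 5.64 / 3.61 ≈ 1.562.
|Δ from 1.414|: A 0.045; B 0.199; C 0.148.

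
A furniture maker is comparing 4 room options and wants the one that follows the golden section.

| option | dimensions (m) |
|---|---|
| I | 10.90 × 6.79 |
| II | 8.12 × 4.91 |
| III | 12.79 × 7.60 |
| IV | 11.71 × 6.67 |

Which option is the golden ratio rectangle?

I

Ratios (long/short): I ≈ 1.605; II ≈ 1.654; III ≈ 1.683; IV ≈ 1.756.
golden ratio ≈ 1.618; option I is nearest (Δ 0.013).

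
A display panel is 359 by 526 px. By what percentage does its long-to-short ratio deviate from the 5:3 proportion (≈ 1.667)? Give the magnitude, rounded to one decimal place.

Ratio = 526 / 359 ≈ 1.4652.
Ideal 5:3 ≈ 1.6667. |1.4652 − 1.6667| / 1.6667 ≈ 12.09% → 12.1%.

12.1%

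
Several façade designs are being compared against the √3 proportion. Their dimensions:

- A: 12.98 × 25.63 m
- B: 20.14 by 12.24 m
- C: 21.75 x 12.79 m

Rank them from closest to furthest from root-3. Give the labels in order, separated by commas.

A: 25.63/12.98 ≈ 1.975 → |1.975 − 1.732| = 0.243
B: 20.14/12.24 ≈ 1.645 → |1.645 − 1.732| = 0.087
C: 21.75/12.79 ≈ 1.701 → |1.701 − 1.732| = 0.031

C, B, A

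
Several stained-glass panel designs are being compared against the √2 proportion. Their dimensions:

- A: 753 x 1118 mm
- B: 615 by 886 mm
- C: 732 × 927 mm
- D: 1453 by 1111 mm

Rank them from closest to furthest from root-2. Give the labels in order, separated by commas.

A: 1118/753 ≈ 1.485 → |1.485 − 1.414| = 0.071
B: 886/615 ≈ 1.441 → |1.441 − 1.414| = 0.027
C: 927/732 ≈ 1.266 → |1.266 − 1.414| = 0.148
D: 1453/1111 ≈ 1.308 → |1.308 − 1.414| = 0.106

B, A, D, C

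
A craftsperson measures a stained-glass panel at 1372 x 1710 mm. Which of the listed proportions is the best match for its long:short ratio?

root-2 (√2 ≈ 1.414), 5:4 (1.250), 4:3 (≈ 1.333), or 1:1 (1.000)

Ratio = 1710 / 1372 ≈ 1.246.
Distances: root-2 1.414 (Δ 0.168); 5:4 1.250 (Δ 0.004); 4:3 1.333 (Δ 0.087); 1:1 1.000 (Δ 0.246).

5:4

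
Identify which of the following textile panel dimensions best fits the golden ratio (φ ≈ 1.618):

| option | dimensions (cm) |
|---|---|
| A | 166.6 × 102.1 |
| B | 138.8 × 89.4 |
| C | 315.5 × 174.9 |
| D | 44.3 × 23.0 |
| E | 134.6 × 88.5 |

Ratios (long/short): A ≈ 1.632; B ≈ 1.553; C ≈ 1.804; D ≈ 1.926; E ≈ 1.521.
golden ratio ≈ 1.618; option A is nearest (Δ 0.014).

A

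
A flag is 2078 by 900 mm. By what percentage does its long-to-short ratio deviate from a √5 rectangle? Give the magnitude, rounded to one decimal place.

3.3%

Ratio = 2078 / 900 ≈ 2.3089.
Ideal root-5 ≈ 2.2361. |2.3089 − 2.2361| / 2.2361 ≈ 3.26% → 3.3%.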